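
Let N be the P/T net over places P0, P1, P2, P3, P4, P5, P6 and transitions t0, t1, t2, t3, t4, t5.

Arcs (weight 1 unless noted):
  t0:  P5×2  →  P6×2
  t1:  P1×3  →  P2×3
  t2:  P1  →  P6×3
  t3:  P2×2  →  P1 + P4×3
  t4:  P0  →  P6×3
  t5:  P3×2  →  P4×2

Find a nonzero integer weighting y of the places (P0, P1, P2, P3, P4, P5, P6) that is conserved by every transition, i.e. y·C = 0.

y = (P0:3, P1:3, P2:3, P3:1, P4:1, P5:1, P6:1)

Incidence matrix C (rows=places, cols=transitions):
       t0   t1   t2   t3   t4   t5
   P0   0    0    0    0   -1    0
   P1   0   -3   -1    1    0    0
   P2   0    3    0   -2    0    0
   P3   0    0    0    0    0   -2
   P4   0    0    0    3    0    2
   P5  -2    0    0    0    0    0
   P6   2    0    3    0    3    0

Candidate y = [3, 3, 3, 1, 1, 1, 1]; check y·C column-wise:
  col t0: 3·0 + 3·0 + 3·0 + 1·0 + 1·0 + 1·-2 + 1·2 = 0
  col t1: 3·0 + 3·-3 + 3·3 + 1·0 + 1·0 + 1·0 + 1·0 = 0
  col t2: 3·0 + 3·-1 + 3·0 + 1·0 + 1·0 + 1·0 + 1·3 = 0
  col t3: 3·0 + 3·1 + 3·-2 + 1·0 + 1·3 + 1·0 + 1·0 = 0
  col t4: 3·-1 + 3·0 + 3·0 + 1·0 + 1·0 + 1·0 + 1·3 = 0
  col t5: 3·0 + 3·0 + 3·0 + 1·-2 + 1·2 + 1·0 + 1·0 = 0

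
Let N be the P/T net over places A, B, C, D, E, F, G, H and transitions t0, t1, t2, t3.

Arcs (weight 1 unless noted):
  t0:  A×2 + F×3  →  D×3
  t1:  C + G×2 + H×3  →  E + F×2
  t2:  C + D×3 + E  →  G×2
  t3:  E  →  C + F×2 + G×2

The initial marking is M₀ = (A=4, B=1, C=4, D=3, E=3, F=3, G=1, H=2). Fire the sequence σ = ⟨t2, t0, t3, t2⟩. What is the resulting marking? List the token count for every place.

step 1: fire t2:  (A=4, B=1, C=4, D=3, E=3, F=3, G=1, H=2) → (A=4, B=1, C=3, D=0, E=2, F=3, G=3, H=2)
step 2: fire t0:  (A=4, B=1, C=3, D=0, E=2, F=3, G=3, H=2) → (A=2, B=1, C=3, D=3, E=2, F=0, G=3, H=2)
step 3: fire t3:  (A=2, B=1, C=3, D=3, E=2, F=0, G=3, H=2) → (A=2, B=1, C=4, D=3, E=1, F=2, G=5, H=2)
step 4: fire t2:  (A=2, B=1, C=4, D=3, E=1, F=2, G=5, H=2) → (A=2, B=1, C=3, D=0, E=0, F=2, G=7, H=2)

(A=2, B=1, C=3, D=0, E=0, F=2, G=7, H=2)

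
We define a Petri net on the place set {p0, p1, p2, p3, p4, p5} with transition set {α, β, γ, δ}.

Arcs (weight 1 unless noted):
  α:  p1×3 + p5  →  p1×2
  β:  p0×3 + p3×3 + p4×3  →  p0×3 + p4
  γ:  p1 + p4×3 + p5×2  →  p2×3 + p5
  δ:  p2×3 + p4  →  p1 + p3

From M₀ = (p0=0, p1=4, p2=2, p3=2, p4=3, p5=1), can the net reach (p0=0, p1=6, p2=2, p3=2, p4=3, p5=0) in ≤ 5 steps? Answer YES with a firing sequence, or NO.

NO — not reachable within 5 firings

depth 0: 1 marking
depth 1: 2 markings reached so far
depth 2: 2 markings reached so far
(frontier empty at depth 2; search complete)
target is not among the 2 markings reachable within 5 steps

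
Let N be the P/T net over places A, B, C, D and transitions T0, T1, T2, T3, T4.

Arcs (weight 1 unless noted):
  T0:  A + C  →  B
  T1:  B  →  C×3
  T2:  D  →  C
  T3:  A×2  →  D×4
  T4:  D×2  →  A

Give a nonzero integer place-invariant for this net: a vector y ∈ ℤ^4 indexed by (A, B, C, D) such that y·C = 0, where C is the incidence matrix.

Incidence matrix C (rows=places, cols=transitions):
       T0   T1   T2   T3   T4
    A  -1    0    0   -2    1
    B   1   -1    0    0    0
    C  -1    3    1    0    0
    D   0    0   -1    4   -2

Candidate y = [2, 3, 1, 1]; check y·C column-wise:
  col T0: 2·-1 + 3·1 + 1·-1 + 1·0 = 0
  col T1: 2·0 + 3·-1 + 1·3 + 1·0 = 0
  col T2: 2·0 + 3·0 + 1·1 + 1·-1 = 0
  col T3: 2·-2 + 3·0 + 1·0 + 1·4 = 0
  col T4: 2·1 + 3·0 + 1·0 + 1·-2 = 0

y = (A:2, B:3, C:1, D:1)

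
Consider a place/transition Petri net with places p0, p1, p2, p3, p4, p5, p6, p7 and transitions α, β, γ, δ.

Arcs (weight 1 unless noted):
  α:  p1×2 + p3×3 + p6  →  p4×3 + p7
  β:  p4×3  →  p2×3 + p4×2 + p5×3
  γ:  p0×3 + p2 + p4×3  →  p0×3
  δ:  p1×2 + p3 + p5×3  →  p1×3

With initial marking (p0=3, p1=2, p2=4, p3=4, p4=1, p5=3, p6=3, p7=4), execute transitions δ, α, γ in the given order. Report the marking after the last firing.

step 1: fire δ:  (p0=3, p1=2, p2=4, p3=4, p4=1, p5=3, p6=3, p7=4) → (p0=3, p1=3, p2=4, p3=3, p4=1, p5=0, p6=3, p7=4)
step 2: fire α:  (p0=3, p1=3, p2=4, p3=3, p4=1, p5=0, p6=3, p7=4) → (p0=3, p1=1, p2=4, p3=0, p4=4, p5=0, p6=2, p7=5)
step 3: fire γ:  (p0=3, p1=1, p2=4, p3=0, p4=4, p5=0, p6=2, p7=5) → (p0=3, p1=1, p2=3, p3=0, p4=1, p5=0, p6=2, p7=5)

(p0=3, p1=1, p2=3, p3=0, p4=1, p5=0, p6=2, p7=5)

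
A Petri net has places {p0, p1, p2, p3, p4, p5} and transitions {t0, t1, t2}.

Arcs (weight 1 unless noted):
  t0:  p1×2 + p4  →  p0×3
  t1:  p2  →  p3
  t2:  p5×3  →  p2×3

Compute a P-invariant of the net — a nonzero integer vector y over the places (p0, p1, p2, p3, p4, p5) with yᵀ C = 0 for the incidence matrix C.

y = (p0:2, p1:3, p2:0, p3:0, p4:0, p5:0)

Incidence matrix C (rows=places, cols=transitions):
       t0   t1   t2
   p0   3    0    0
   p1  -2    0    0
   p2   0   -1    3
   p3   0    1    0
   p4  -1    0    0
   p5   0    0   -3

Candidate y = [2, 3, 0, 0, 0, 0]; check y·C column-wise:
  col t0: 2·3 + 3·-2 + 0·-1 = 0
  col t1: 2·0 + 3·0 + 0·-1 + 0·1 = 0
  col t2: 2·0 + 3·0 + 0·3 + 0·-3 = 0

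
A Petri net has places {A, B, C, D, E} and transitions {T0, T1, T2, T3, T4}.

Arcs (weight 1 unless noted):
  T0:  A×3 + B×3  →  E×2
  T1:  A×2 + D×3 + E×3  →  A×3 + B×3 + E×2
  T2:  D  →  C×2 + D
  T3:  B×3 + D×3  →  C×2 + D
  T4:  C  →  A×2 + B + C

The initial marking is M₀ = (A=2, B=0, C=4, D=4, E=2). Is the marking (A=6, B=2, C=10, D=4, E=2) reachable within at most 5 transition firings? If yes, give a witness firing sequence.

step 1: fire T2:  (A=2, B=0, C=4, D=4, E=2) → (A=2, B=0, C=6, D=4, E=2)
step 2: fire T2:  (A=2, B=0, C=6, D=4, E=2) → (A=2, B=0, C=8, D=4, E=2)
step 3: fire T2:  (A=2, B=0, C=8, D=4, E=2) → (A=2, B=0, C=10, D=4, E=2)
step 4: fire T4:  (A=2, B=0, C=10, D=4, E=2) → (A=4, B=1, C=10, D=4, E=2)
step 5: fire T4:  (A=4, B=1, C=10, D=4, E=2) → (A=6, B=2, C=10, D=4, E=2)

YES — reachable via ⟨T2, T2, T2, T4, T4⟩ (5 firings)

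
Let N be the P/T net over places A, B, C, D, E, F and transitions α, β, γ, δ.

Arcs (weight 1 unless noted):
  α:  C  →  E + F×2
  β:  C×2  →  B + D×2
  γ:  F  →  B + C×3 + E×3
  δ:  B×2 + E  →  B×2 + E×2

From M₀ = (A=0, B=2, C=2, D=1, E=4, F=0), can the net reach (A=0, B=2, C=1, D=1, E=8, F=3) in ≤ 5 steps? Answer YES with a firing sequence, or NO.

NO — not reachable within 5 firings

depth 0: 1 marking
depth 1: 4 markings reached so far
depth 2: 9 markings reached so far
depth 3: 17 markings reached so far
depth 4: 30 markings reached so far
depth 5: 49 markings reached so far
target is not among the 49 markings reachable within 5 steps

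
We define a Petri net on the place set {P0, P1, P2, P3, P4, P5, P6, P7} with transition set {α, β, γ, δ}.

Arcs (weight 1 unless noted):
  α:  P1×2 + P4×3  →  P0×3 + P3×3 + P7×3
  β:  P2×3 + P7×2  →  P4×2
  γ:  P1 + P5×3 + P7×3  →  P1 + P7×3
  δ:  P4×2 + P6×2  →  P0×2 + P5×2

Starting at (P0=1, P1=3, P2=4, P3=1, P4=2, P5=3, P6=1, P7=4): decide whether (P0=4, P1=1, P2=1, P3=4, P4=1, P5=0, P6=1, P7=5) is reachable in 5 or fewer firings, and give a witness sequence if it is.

step 1: fire β:  (P0=1, P1=3, P2=4, P3=1, P4=2, P5=3, P6=1, P7=4) → (P0=1, P1=3, P2=1, P3=1, P4=4, P5=3, P6=1, P7=2)
step 2: fire α:  (P0=1, P1=3, P2=1, P3=1, P4=4, P5=3, P6=1, P7=2) → (P0=4, P1=1, P2=1, P3=4, P4=1, P5=3, P6=1, P7=5)
step 3: fire γ:  (P0=4, P1=1, P2=1, P3=4, P4=1, P5=3, P6=1, P7=5) → (P0=4, P1=1, P2=1, P3=4, P4=1, P5=0, P6=1, P7=5)

YES — reachable via ⟨β, α, γ⟩ (3 firings)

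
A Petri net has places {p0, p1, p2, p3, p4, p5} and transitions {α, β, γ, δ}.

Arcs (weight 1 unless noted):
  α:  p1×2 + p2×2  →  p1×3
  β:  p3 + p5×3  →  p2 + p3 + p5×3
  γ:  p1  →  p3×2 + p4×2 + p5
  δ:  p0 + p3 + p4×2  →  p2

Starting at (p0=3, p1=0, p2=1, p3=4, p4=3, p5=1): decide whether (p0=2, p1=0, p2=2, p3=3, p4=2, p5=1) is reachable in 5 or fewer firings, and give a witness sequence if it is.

NO — not reachable within 5 firings

depth 0: 1 marking
depth 1: 2 markings reached so far
depth 2: 2 markings reached so far
(frontier empty at depth 2; search complete)
target is not among the 2 markings reachable within 5 steps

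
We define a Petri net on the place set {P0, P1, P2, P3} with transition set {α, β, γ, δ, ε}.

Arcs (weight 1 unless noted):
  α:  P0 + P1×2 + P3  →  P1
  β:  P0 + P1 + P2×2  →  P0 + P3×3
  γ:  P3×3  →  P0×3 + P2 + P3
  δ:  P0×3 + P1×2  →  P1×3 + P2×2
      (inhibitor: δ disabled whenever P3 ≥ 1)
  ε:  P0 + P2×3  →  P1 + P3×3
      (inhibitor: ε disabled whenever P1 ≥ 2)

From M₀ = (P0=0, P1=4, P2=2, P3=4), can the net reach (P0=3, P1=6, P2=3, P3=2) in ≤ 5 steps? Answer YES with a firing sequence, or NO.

NO — not reachable within 5 firings

depth 0: 1 marking
depth 1: 2 markings reached so far
depth 2: 4 markings reached so far
depth 3: 7 markings reached so far
depth 4: 11 markings reached so far
depth 5: 15 markings reached so far
target is not among the 15 markings reachable within 5 steps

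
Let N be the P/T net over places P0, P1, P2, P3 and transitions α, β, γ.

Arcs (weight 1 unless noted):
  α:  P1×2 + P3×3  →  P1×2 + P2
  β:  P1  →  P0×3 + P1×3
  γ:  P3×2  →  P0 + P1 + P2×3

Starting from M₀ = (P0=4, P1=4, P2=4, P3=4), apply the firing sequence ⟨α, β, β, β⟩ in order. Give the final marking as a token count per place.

step 1: fire α:  (P0=4, P1=4, P2=4, P3=4) → (P0=4, P1=4, P2=5, P3=1)
step 2: fire β:  (P0=4, P1=4, P2=5, P3=1) → (P0=7, P1=6, P2=5, P3=1)
step 3: fire β:  (P0=7, P1=6, P2=5, P3=1) → (P0=10, P1=8, P2=5, P3=1)
step 4: fire β:  (P0=10, P1=8, P2=5, P3=1) → (P0=13, P1=10, P2=5, P3=1)

(P0=13, P1=10, P2=5, P3=1)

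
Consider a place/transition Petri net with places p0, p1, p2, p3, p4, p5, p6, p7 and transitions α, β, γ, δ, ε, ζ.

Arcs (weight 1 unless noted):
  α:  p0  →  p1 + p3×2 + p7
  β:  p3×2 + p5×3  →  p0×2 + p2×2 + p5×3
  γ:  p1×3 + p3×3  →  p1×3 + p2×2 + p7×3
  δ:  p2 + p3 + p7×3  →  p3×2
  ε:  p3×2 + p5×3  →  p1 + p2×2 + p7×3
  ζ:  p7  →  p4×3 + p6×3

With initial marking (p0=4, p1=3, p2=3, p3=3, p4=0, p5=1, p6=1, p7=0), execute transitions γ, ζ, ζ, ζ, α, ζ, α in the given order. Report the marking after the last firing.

(p0=2, p1=5, p2=5, p3=4, p4=12, p5=1, p6=13, p7=1)

step 1: fire γ:  (p0=4, p1=3, p2=3, p3=3, p4=0, p5=1, p6=1, p7=0) → (p0=4, p1=3, p2=5, p3=0, p4=0, p5=1, p6=1, p7=3)
step 2: fire ζ:  (p0=4, p1=3, p2=5, p3=0, p4=0, p5=1, p6=1, p7=3) → (p0=4, p1=3, p2=5, p3=0, p4=3, p5=1, p6=4, p7=2)
step 3: fire ζ:  (p0=4, p1=3, p2=5, p3=0, p4=3, p5=1, p6=4, p7=2) → (p0=4, p1=3, p2=5, p3=0, p4=6, p5=1, p6=7, p7=1)
step 4: fire ζ:  (p0=4, p1=3, p2=5, p3=0, p4=6, p5=1, p6=7, p7=1) → (p0=4, p1=3, p2=5, p3=0, p4=9, p5=1, p6=10, p7=0)
step 5: fire α:  (p0=4, p1=3, p2=5, p3=0, p4=9, p5=1, p6=10, p7=0) → (p0=3, p1=4, p2=5, p3=2, p4=9, p5=1, p6=10, p7=1)
step 6: fire ζ:  (p0=3, p1=4, p2=5, p3=2, p4=9, p5=1, p6=10, p7=1) → (p0=3, p1=4, p2=5, p3=2, p4=12, p5=1, p6=13, p7=0)
step 7: fire α:  (p0=3, p1=4, p2=5, p3=2, p4=12, p5=1, p6=13, p7=0) → (p0=2, p1=5, p2=5, p3=4, p4=12, p5=1, p6=13, p7=1)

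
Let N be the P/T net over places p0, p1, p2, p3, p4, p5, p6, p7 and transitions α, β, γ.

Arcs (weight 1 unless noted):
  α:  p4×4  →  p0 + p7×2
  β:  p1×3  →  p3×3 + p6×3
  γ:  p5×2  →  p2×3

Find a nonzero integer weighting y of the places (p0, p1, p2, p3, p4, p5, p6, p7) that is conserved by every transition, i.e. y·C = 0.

Incidence matrix C (rows=places, cols=transitions):
        α    β    γ
   p0   1    0    0
   p1   0   -3    0
   p2   0    0    3
   p3   0    3    0
   p4  -4    0    0
   p5   0    0   -2
   p6   0    3    0
   p7   2    0    0

Candidate y = [0, 1, 0, 1, 0, 0, 0, 0]; check y·C column-wise:
  col α: 0·1 + 1·0 + 1·0 + 0·-4 + 0·2 = 0
  col β: 1·-3 + 1·3 + 0·3 = 0
  col γ: 1·0 + 0·3 + 1·0 + 0·-2 = 0

y = (p0:0, p1:1, p2:0, p3:1, p4:0, p5:0, p6:0, p7:0)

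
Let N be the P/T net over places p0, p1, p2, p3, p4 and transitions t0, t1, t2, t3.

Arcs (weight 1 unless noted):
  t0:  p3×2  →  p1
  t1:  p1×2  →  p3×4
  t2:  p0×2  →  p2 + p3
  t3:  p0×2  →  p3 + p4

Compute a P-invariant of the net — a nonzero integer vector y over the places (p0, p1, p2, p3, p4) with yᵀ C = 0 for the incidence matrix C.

y = (p0:1, p1:4, p2:0, p3:2, p4:0)

Incidence matrix C (rows=places, cols=transitions):
       t0   t1   t2   t3
   p0   0    0   -2   -2
   p1   1   -2    0    0
   p2   0    0    1    0
   p3  -2    4    1    1
   p4   0    0    0    1

Candidate y = [1, 4, 0, 2, 0]; check y·C column-wise:
  col t0: 1·0 + 4·1 + 2·-2 = 0
  col t1: 1·0 + 4·-2 + 2·4 = 0
  col t2: 1·-2 + 4·0 + 0·1 + 2·1 = 0
  col t3: 1·-2 + 4·0 + 2·1 + 0·1 = 0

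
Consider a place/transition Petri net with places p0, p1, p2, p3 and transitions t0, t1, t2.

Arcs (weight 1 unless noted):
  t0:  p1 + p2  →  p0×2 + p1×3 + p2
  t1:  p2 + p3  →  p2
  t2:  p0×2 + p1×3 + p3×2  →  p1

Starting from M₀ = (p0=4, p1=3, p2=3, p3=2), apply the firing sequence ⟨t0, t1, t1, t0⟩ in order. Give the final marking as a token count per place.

(p0=8, p1=7, p2=3, p3=0)

step 1: fire t0:  (p0=4, p1=3, p2=3, p3=2) → (p0=6, p1=5, p2=3, p3=2)
step 2: fire t1:  (p0=6, p1=5, p2=3, p3=2) → (p0=6, p1=5, p2=3, p3=1)
step 3: fire t1:  (p0=6, p1=5, p2=3, p3=1) → (p0=6, p1=5, p2=3, p3=0)
step 4: fire t0:  (p0=6, p1=5, p2=3, p3=0) → (p0=8, p1=7, p2=3, p3=0)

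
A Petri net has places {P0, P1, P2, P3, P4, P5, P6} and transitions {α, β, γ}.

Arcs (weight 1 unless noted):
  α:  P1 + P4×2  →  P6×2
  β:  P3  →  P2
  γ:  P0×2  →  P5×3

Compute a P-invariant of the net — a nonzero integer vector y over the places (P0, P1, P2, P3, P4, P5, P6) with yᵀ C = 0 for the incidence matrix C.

y = (P0:0, P1:0, P2:1, P3:1, P4:0, P5:0, P6:0)

Incidence matrix C (rows=places, cols=transitions):
        α    β    γ
   P0   0    0   -2
   P1  -1    0    0
   P2   0    1    0
   P3   0   -1    0
   P4  -2    0    0
   P5   0    0    3
   P6   2    0    0

Candidate y = [0, 0, 1, 1, 0, 0, 0]; check y·C column-wise:
  col α: 0·-1 + 1·0 + 1·0 + 0·-2 + 0·2 = 0
  col β: 1·1 + 1·-1 = 0
  col γ: 0·-2 + 1·0 + 1·0 + 0·3 = 0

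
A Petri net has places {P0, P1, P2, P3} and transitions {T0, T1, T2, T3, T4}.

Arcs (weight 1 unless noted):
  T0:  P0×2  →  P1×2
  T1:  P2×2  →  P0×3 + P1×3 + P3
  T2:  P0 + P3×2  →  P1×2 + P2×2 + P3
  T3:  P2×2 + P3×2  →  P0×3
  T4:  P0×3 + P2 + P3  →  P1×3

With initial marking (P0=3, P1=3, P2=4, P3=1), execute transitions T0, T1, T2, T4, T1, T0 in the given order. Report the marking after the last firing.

step 1: fire T0:  (P0=3, P1=3, P2=4, P3=1) → (P0=1, P1=5, P2=4, P3=1)
step 2: fire T1:  (P0=1, P1=5, P2=4, P3=1) → (P0=4, P1=8, P2=2, P3=2)
step 3: fire T2:  (P0=4, P1=8, P2=2, P3=2) → (P0=3, P1=10, P2=4, P3=1)
step 4: fire T4:  (P0=3, P1=10, P2=4, P3=1) → (P0=0, P1=13, P2=3, P3=0)
step 5: fire T1:  (P0=0, P1=13, P2=3, P3=0) → (P0=3, P1=16, P2=1, P3=1)
step 6: fire T0:  (P0=3, P1=16, P2=1, P3=1) → (P0=1, P1=18, P2=1, P3=1)

(P0=1, P1=18, P2=1, P3=1)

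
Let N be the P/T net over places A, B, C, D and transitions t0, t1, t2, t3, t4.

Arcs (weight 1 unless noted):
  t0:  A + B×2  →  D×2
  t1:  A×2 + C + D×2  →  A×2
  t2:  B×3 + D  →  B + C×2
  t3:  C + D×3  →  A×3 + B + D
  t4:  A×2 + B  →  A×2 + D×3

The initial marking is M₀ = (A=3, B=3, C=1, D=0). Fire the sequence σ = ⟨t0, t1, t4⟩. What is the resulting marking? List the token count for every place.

(A=2, B=0, C=0, D=3)

step 1: fire t0:  (A=3, B=3, C=1, D=0) → (A=2, B=1, C=1, D=2)
step 2: fire t1:  (A=2, B=1, C=1, D=2) → (A=2, B=1, C=0, D=0)
step 3: fire t4:  (A=2, B=1, C=0, D=0) → (A=2, B=0, C=0, D=3)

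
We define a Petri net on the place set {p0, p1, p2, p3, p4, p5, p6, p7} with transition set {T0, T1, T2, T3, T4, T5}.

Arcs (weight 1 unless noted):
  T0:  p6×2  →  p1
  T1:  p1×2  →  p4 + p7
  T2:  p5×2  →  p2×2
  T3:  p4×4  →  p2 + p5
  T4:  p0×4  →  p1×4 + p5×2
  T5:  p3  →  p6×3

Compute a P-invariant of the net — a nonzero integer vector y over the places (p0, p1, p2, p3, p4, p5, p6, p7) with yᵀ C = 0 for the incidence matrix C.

y = (p0:6, p1:2, p2:8, p3:3, p4:4, p5:8, p6:1, p7:0)

Incidence matrix C (rows=places, cols=transitions):
       T0   T1   T2   T3   T4   T5
   p0   0    0    0    0   -4    0
   p1   1   -2    0    0    4    0
   p2   0    0    2    1    0    0
   p3   0    0    0    0    0   -1
   p4   0    1    0   -4    0    0
   p5   0    0   -2    1    2    0
   p6  -2    0    0    0    0    3
   p7   0    1    0    0    0    0

Candidate y = [6, 2, 8, 3, 4, 8, 1, 0]; check y·C column-wise:
  col T0: 6·0 + 2·1 + 8·0 + 3·0 + 4·0 + 8·0 + 1·-2 = 0
  col T1: 6·0 + 2·-2 + 8·0 + 3·0 + 4·1 + 8·0 + 1·0 + 0·1 = 0
  col T2: 6·0 + 2·0 + 8·2 + 3·0 + 4·0 + 8·-2 + 1·0 = 0
  col T3: 6·0 + 2·0 + 8·1 + 3·0 + 4·-4 + 8·1 + 1·0 = 0
  col T4: 6·-4 + 2·4 + 8·0 + 3·0 + 4·0 + 8·2 + 1·0 = 0
  col T5: 6·0 + 2·0 + 8·0 + 3·-1 + 4·0 + 8·0 + 1·3 = 0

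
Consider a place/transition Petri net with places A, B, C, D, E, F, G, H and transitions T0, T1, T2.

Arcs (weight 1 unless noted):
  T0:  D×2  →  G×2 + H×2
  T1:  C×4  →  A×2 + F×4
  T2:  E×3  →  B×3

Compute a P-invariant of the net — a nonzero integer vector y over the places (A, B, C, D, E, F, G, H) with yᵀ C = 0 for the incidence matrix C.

Incidence matrix C (rows=places, cols=transitions):
       T0   T1   T2
    A   0    2    0
    B   0    0    3
    C   0   -4    0
    D  -2    0    0
    E   0    0   -3
    F   0    4    0
    G   2    0    0
    H   2    0    0

Candidate y = [2, 0, 1, 0, 0, 0, 0, 0]; check y·C column-wise:
  col T0: 2·0 + 1·0 + 0·-2 + 0·2 + 0·2 = 0
  col T1: 2·2 + 1·-4 + 0·4 = 0
  col T2: 2·0 + 0·3 + 1·0 + 0·-3 = 0

y = (A:2, B:0, C:1, D:0, E:0, F:0, G:0, H:0)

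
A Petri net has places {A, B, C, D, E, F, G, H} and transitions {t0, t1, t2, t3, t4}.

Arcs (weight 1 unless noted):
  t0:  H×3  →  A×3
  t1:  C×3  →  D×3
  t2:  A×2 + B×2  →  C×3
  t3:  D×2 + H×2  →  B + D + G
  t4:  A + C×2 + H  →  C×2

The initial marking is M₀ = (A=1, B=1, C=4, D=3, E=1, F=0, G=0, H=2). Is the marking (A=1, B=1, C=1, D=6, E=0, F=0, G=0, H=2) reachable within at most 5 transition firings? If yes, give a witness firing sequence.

NO — not reachable within 5 firings

depth 0: 1 marking
depth 1: 4 markings reached so far
depth 2: 6 markings reached so far
depth 3: 6 markings reached so far
(frontier empty at depth 3; search complete)
target is not among the 6 markings reachable within 5 steps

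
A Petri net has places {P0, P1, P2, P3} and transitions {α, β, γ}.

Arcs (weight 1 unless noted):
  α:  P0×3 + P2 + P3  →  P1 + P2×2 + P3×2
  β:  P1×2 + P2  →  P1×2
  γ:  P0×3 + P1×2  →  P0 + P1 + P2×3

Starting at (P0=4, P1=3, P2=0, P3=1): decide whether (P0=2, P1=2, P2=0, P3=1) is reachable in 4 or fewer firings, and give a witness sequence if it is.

YES — reachable via ⟨γ, β, β, β⟩ (4 firings)

step 1: fire γ:  (P0=4, P1=3, P2=0, P3=1) → (P0=2, P1=2, P2=3, P3=1)
step 2: fire β:  (P0=2, P1=2, P2=3, P3=1) → (P0=2, P1=2, P2=2, P3=1)
step 3: fire β:  (P0=2, P1=2, P2=2, P3=1) → (P0=2, P1=2, P2=1, P3=1)
step 4: fire β:  (P0=2, P1=2, P2=1, P3=1) → (P0=2, P1=2, P2=0, P3=1)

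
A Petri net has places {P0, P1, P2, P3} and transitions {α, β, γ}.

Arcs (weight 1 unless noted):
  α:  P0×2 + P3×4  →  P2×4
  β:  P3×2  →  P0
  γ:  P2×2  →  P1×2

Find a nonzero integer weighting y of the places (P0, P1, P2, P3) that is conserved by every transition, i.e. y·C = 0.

Incidence matrix C (rows=places, cols=transitions):
        α    β    γ
   P0  -2    1    0
   P1   0    0    2
   P2   4    0   -2
   P3  -4   -2    0

Candidate y = [2, 2, 2, 1]; check y·C column-wise:
  col α: 2·-2 + 2·0 + 2·4 + 1·-4 = 0
  col β: 2·1 + 2·0 + 2·0 + 1·-2 = 0
  col γ: 2·0 + 2·2 + 2·-2 + 1·0 = 0

y = (P0:2, P1:2, P2:2, P3:1)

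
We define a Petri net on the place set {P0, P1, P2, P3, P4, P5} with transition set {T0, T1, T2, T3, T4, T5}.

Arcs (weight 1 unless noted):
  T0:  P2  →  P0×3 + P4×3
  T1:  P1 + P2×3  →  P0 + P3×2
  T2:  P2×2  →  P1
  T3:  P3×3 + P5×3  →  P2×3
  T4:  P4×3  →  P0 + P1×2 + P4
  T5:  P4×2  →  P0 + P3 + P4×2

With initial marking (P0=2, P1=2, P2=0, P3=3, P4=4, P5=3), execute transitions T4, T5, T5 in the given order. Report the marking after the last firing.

(P0=5, P1=4, P2=0, P3=5, P4=2, P5=3)

step 1: fire T4:  (P0=2, P1=2, P2=0, P3=3, P4=4, P5=3) → (P0=3, P1=4, P2=0, P3=3, P4=2, P5=3)
step 2: fire T5:  (P0=3, P1=4, P2=0, P3=3, P4=2, P5=3) → (P0=4, P1=4, P2=0, P3=4, P4=2, P5=3)
step 3: fire T5:  (P0=4, P1=4, P2=0, P3=4, P4=2, P5=3) → (P0=5, P1=4, P2=0, P3=5, P4=2, P5=3)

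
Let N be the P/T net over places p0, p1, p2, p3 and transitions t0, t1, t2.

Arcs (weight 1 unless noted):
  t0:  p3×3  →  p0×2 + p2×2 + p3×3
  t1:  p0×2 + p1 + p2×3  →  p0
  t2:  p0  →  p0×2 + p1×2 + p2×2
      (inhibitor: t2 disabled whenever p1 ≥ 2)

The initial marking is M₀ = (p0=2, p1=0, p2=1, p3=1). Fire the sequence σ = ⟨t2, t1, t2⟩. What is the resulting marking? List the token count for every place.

(p0=3, p1=3, p2=2, p3=1)

step 1: fire t2:  (p0=2, p1=0, p2=1, p3=1) → (p0=3, p1=2, p2=3, p3=1)
step 2: fire t1:  (p0=3, p1=2, p2=3, p3=1) → (p0=2, p1=1, p2=0, p3=1)
step 3: fire t2:  (p0=2, p1=1, p2=0, p3=1) → (p0=3, p1=3, p2=2, p3=1)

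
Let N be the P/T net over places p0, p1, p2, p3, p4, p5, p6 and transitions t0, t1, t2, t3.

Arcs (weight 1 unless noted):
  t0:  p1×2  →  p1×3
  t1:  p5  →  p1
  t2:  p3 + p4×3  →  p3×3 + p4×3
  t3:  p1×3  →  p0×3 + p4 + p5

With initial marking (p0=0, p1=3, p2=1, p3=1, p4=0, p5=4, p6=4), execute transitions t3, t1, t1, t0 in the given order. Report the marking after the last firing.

step 1: fire t3:  (p0=0, p1=3, p2=1, p3=1, p4=0, p5=4, p6=4) → (p0=3, p1=0, p2=1, p3=1, p4=1, p5=5, p6=4)
step 2: fire t1:  (p0=3, p1=0, p2=1, p3=1, p4=1, p5=5, p6=4) → (p0=3, p1=1, p2=1, p3=1, p4=1, p5=4, p6=4)
step 3: fire t1:  (p0=3, p1=1, p2=1, p3=1, p4=1, p5=4, p6=4) → (p0=3, p1=2, p2=1, p3=1, p4=1, p5=3, p6=4)
step 4: fire t0:  (p0=3, p1=2, p2=1, p3=1, p4=1, p5=3, p6=4) → (p0=3, p1=3, p2=1, p3=1, p4=1, p5=3, p6=4)

(p0=3, p1=3, p2=1, p3=1, p4=1, p5=3, p6=4)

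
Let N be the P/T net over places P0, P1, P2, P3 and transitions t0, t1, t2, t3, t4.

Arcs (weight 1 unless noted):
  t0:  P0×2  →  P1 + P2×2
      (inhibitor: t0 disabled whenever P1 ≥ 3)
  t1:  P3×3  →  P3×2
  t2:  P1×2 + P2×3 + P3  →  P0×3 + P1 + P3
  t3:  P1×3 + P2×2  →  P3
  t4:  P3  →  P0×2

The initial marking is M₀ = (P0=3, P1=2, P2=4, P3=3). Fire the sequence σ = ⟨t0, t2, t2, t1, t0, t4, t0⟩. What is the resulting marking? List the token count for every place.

step 1: fire t0:  (P0=3, P1=2, P2=4, P3=3) → (P0=1, P1=3, P2=6, P3=3)
step 2: fire t2:  (P0=1, P1=3, P2=6, P3=3) → (P0=4, P1=2, P2=3, P3=3)
step 3: fire t2:  (P0=4, P1=2, P2=3, P3=3) → (P0=7, P1=1, P2=0, P3=3)
step 4: fire t1:  (P0=7, P1=1, P2=0, P3=3) → (P0=7, P1=1, P2=0, P3=2)
step 5: fire t0:  (P0=7, P1=1, P2=0, P3=2) → (P0=5, P1=2, P2=2, P3=2)
step 6: fire t4:  (P0=5, P1=2, P2=2, P3=2) → (P0=7, P1=2, P2=2, P3=1)
step 7: fire t0:  (P0=7, P1=2, P2=2, P3=1) → (P0=5, P1=3, P2=4, P3=1)

(P0=5, P1=3, P2=4, P3=1)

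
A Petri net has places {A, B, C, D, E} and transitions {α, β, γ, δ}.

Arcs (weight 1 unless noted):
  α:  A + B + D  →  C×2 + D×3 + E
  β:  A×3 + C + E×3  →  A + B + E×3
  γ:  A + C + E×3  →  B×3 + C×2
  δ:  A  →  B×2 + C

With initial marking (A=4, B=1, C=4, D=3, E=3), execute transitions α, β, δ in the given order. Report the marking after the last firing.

step 1: fire α:  (A=4, B=1, C=4, D=3, E=3) → (A=3, B=0, C=6, D=5, E=4)
step 2: fire β:  (A=3, B=0, C=6, D=5, E=4) → (A=1, B=1, C=5, D=5, E=4)
step 3: fire δ:  (A=1, B=1, C=5, D=5, E=4) → (A=0, B=3, C=6, D=5, E=4)

(A=0, B=3, C=6, D=5, E=4)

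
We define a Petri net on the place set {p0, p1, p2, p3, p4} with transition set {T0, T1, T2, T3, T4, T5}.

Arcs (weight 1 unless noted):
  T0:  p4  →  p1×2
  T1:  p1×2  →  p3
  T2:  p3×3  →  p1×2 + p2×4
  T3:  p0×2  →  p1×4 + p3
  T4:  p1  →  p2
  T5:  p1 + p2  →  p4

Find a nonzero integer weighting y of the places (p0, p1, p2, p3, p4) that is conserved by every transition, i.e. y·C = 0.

y = (p0:3, p1:1, p2:1, p3:2, p4:2)

Incidence matrix C (rows=places, cols=transitions):
       T0   T1   T2   T3   T4   T5
   p0   0    0    0   -2    0    0
   p1   2   -2    2    4   -1   -1
   p2   0    0    4    0    1   -1
   p3   0    1   -3    1    0    0
   p4  -1    0    0    0    0    1

Candidate y = [3, 1, 1, 2, 2]; check y·C column-wise:
  col T0: 3·0 + 1·2 + 1·0 + 2·0 + 2·-1 = 0
  col T1: 3·0 + 1·-2 + 1·0 + 2·1 + 2·0 = 0
  col T2: 3·0 + 1·2 + 1·4 + 2·-3 + 2·0 = 0
  col T3: 3·-2 + 1·4 + 1·0 + 2·1 + 2·0 = 0
  col T4: 3·0 + 1·-1 + 1·1 + 2·0 + 2·0 = 0
  col T5: 3·0 + 1·-1 + 1·-1 + 2·0 + 2·1 = 0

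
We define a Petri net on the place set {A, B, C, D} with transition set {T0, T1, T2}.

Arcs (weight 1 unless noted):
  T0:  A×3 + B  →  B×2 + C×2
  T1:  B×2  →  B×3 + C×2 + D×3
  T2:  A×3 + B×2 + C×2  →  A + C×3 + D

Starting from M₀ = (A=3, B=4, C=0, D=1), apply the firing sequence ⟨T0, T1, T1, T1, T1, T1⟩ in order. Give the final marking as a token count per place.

step 1: fire T0:  (A=3, B=4, C=0, D=1) → (A=0, B=5, C=2, D=1)
step 2: fire T1:  (A=0, B=5, C=2, D=1) → (A=0, B=6, C=4, D=4)
step 3: fire T1:  (A=0, B=6, C=4, D=4) → (A=0, B=7, C=6, D=7)
step 4: fire T1:  (A=0, B=7, C=6, D=7) → (A=0, B=8, C=8, D=10)
step 5: fire T1:  (A=0, B=8, C=8, D=10) → (A=0, B=9, C=10, D=13)
step 6: fire T1:  (A=0, B=9, C=10, D=13) → (A=0, B=10, C=12, D=16)

(A=0, B=10, C=12, D=16)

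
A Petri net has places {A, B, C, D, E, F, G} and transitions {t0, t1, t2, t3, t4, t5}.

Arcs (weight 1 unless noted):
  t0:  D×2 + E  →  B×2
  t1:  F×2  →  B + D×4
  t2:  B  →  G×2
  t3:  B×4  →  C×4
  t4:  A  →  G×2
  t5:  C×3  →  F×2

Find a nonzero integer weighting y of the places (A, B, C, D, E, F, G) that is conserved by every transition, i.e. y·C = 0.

y = (A:2, B:2, C:2, D:1, E:2, F:3, G:1)

Incidence matrix C (rows=places, cols=transitions):
       t0   t1   t2   t3   t4   t5
    A   0    0    0    0   -1    0
    B   2    1   -1   -4    0    0
    C   0    0    0    4    0   -3
    D  -2    4    0    0    0    0
    E  -1    0    0    0    0    0
    F   0   -2    0    0    0    2
    G   0    0    2    0    2    0

Candidate y = [2, 2, 2, 1, 2, 3, 1]; check y·C column-wise:
  col t0: 2·0 + 2·2 + 2·0 + 1·-2 + 2·-1 + 3·0 + 1·0 = 0
  col t1: 2·0 + 2·1 + 2·0 + 1·4 + 2·0 + 3·-2 + 1·0 = 0
  col t2: 2·0 + 2·-1 + 2·0 + 1·0 + 2·0 + 3·0 + 1·2 = 0
  col t3: 2·0 + 2·-4 + 2·4 + 1·0 + 2·0 + 3·0 + 1·0 = 0
  col t4: 2·-1 + 2·0 + 2·0 + 1·0 + 2·0 + 3·0 + 1·2 = 0
  col t5: 2·0 + 2·0 + 2·-3 + 1·0 + 2·0 + 3·2 + 1·0 = 0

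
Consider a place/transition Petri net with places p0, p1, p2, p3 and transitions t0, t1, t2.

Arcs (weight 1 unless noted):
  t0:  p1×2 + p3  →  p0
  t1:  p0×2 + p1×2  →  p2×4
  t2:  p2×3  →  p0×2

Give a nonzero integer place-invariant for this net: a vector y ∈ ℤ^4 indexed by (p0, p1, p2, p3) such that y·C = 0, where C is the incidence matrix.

Incidence matrix C (rows=places, cols=transitions):
       t0   t1   t2
   p0   1   -2    2
   p1  -2   -2    0
   p2   0    4   -3
   p3  -1    0    0

Candidate y = [3, 1, 2, 1]; check y·C column-wise:
  col t0: 3·1 + 1·-2 + 2·0 + 1·-1 = 0
  col t1: 3·-2 + 1·-2 + 2·4 + 1·0 = 0
  col t2: 3·2 + 1·0 + 2·-3 + 1·0 = 0

y = (p0:3, p1:1, p2:2, p3:1)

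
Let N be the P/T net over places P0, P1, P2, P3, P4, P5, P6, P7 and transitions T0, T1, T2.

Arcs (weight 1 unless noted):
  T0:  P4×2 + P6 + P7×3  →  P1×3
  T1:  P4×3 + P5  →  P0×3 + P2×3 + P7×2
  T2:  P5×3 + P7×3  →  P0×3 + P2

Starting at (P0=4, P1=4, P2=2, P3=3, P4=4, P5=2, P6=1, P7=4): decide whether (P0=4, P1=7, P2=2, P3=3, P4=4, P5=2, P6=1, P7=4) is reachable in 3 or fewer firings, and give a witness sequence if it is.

NO — not reachable within 3 firings

depth 0: 1 marking
depth 1: 3 markings reached so far
depth 2: 3 markings reached so far
(frontier empty at depth 2; search complete)
target is not among the 3 markings reachable within 3 steps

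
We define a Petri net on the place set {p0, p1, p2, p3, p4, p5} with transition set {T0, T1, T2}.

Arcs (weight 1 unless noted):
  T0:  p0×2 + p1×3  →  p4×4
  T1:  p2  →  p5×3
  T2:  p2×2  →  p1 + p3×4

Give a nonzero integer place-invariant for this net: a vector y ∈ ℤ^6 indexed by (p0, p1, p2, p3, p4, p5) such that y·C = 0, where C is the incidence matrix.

y = (p0:6, p1:-4, p2:0, p3:1, p4:0, p5:0)

Incidence matrix C (rows=places, cols=transitions):
       T0   T1   T2
   p0  -2    0    0
   p1  -3    0    1
   p2   0   -1   -2
   p3   0    0    4
   p4   4    0    0
   p5   0    3    0

Candidate y = [6, -4, 0, 1, 0, 0]; check y·C column-wise:
  col T0: 6·-2 + -4·-3 + 1·0 + 0·4 = 0
  col T1: 6·0 + -4·0 + 0·-1 + 1·0 + 0·3 = 0
  col T2: 6·0 + -4·1 + 0·-2 + 1·4 = 0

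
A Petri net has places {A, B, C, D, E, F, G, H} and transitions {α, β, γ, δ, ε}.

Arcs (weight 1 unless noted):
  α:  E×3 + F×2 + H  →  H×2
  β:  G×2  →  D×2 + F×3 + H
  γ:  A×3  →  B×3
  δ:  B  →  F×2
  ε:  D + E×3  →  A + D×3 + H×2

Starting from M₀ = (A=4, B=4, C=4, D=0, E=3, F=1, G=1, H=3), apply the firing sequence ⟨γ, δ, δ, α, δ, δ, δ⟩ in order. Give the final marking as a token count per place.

(A=1, B=2, C=4, D=0, E=0, F=9, G=1, H=4)

step 1: fire γ:  (A=4, B=4, C=4, D=0, E=3, F=1, G=1, H=3) → (A=1, B=7, C=4, D=0, E=3, F=1, G=1, H=3)
step 2: fire δ:  (A=1, B=7, C=4, D=0, E=3, F=1, G=1, H=3) → (A=1, B=6, C=4, D=0, E=3, F=3, G=1, H=3)
step 3: fire δ:  (A=1, B=6, C=4, D=0, E=3, F=3, G=1, H=3) → (A=1, B=5, C=4, D=0, E=3, F=5, G=1, H=3)
step 4: fire α:  (A=1, B=5, C=4, D=0, E=3, F=5, G=1, H=3) → (A=1, B=5, C=4, D=0, E=0, F=3, G=1, H=4)
step 5: fire δ:  (A=1, B=5, C=4, D=0, E=0, F=3, G=1, H=4) → (A=1, B=4, C=4, D=0, E=0, F=5, G=1, H=4)
step 6: fire δ:  (A=1, B=4, C=4, D=0, E=0, F=5, G=1, H=4) → (A=1, B=3, C=4, D=0, E=0, F=7, G=1, H=4)
step 7: fire δ:  (A=1, B=3, C=4, D=0, E=0, F=7, G=1, H=4) → (A=1, B=2, C=4, D=0, E=0, F=9, G=1, H=4)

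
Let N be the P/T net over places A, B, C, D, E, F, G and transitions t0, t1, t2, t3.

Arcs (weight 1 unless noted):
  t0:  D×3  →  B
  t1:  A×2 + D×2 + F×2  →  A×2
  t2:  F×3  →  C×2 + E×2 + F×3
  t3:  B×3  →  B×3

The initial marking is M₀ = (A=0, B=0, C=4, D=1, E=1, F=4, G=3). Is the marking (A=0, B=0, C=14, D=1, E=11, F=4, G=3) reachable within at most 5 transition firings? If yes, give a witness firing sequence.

step 1: fire t2:  (A=0, B=0, C=4, D=1, E=1, F=4, G=3) → (A=0, B=0, C=6, D=1, E=3, F=4, G=3)
step 2: fire t2:  (A=0, B=0, C=6, D=1, E=3, F=4, G=3) → (A=0, B=0, C=8, D=1, E=5, F=4, G=3)
step 3: fire t2:  (A=0, B=0, C=8, D=1, E=5, F=4, G=3) → (A=0, B=0, C=10, D=1, E=7, F=4, G=3)
step 4: fire t2:  (A=0, B=0, C=10, D=1, E=7, F=4, G=3) → (A=0, B=0, C=12, D=1, E=9, F=4, G=3)
step 5: fire t2:  (A=0, B=0, C=12, D=1, E=9, F=4, G=3) → (A=0, B=0, C=14, D=1, E=11, F=4, G=3)

YES — reachable via ⟨t2, t2, t2, t2, t2⟩ (5 firings)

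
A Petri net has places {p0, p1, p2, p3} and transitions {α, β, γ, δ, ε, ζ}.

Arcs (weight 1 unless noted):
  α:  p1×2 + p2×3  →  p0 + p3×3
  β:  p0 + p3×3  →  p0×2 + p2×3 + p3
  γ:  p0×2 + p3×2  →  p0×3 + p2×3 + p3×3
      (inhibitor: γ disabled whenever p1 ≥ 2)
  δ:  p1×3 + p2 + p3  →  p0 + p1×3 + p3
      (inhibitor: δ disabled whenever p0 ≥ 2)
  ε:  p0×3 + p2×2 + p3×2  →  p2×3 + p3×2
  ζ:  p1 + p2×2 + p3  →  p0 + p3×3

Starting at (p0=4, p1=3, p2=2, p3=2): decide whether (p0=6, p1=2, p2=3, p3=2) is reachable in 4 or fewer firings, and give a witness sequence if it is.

step 1: fire ζ:  (p0=4, p1=3, p2=2, p3=2) → (p0=5, p1=2, p2=0, p3=4)
step 2: fire β:  (p0=5, p1=2, p2=0, p3=4) → (p0=6, p1=2, p2=3, p3=2)

YES — reachable via ⟨ζ, β⟩ (2 firings)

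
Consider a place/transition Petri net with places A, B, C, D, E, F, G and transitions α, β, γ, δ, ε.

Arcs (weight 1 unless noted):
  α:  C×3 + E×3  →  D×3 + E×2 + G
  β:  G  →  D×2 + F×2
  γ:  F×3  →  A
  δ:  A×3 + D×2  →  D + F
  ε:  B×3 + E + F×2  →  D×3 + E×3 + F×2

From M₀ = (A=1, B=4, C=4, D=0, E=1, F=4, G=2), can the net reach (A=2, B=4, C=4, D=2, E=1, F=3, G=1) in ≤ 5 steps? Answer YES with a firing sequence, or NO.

step 1: fire β:  (A=1, B=4, C=4, D=0, E=1, F=4, G=2) → (A=1, B=4, C=4, D=2, E=1, F=6, G=1)
step 2: fire γ:  (A=1, B=4, C=4, D=2, E=1, F=6, G=1) → (A=2, B=4, C=4, D=2, E=1, F=3, G=1)

YES — reachable via ⟨β, γ⟩ (2 firings)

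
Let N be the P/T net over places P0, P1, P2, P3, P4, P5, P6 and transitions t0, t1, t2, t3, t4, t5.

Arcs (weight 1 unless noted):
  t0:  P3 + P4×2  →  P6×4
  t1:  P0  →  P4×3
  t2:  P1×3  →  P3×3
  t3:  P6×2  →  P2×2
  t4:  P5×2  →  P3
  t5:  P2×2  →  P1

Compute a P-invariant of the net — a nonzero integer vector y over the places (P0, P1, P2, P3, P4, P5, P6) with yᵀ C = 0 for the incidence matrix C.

Incidence matrix C (rows=places, cols=transitions):
       t0   t1   t2   t3   t4   t5
   P0   0   -1    0    0    0    0
   P1   0    0   -3    0    0    1
   P2   0    0    0    2    0   -2
   P3  -1    0    3    0    1    0
   P4  -2    3    0    0    0    0
   P5   0    0    0    0   -2    0
   P6   4    0    0   -2    0    0

Candidate y = [3, 2, 1, 2, 1, 1, 1]; check y·C column-wise:
  col t0: 3·0 + 2·0 + 1·0 + 2·-1 + 1·-2 + 1·0 + 1·4 = 0
  col t1: 3·-1 + 2·0 + 1·0 + 2·0 + 1·3 + 1·0 + 1·0 = 0
  col t2: 3·0 + 2·-3 + 1·0 + 2·3 + 1·0 + 1·0 + 1·0 = 0
  col t3: 3·0 + 2·0 + 1·2 + 2·0 + 1·0 + 1·0 + 1·-2 = 0
  col t4: 3·0 + 2·0 + 1·0 + 2·1 + 1·0 + 1·-2 + 1·0 = 0
  col t5: 3·0 + 2·1 + 1·-2 + 2·0 + 1·0 + 1·0 + 1·0 = 0

y = (P0:3, P1:2, P2:1, P3:2, P4:1, P5:1, P6:1)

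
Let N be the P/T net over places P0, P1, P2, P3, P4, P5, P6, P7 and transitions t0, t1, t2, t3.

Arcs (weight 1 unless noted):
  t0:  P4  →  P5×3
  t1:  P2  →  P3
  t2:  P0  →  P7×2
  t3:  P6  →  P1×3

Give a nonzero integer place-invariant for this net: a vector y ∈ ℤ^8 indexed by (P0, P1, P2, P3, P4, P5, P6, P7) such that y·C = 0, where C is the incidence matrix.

y = (P0:0, P1:0, P2:1, P3:1, P4:0, P5:0, P6:0, P7:0)

Incidence matrix C (rows=places, cols=transitions):
       t0   t1   t2   t3
   P0   0    0   -1    0
   P1   0    0    0    3
   P2   0   -1    0    0
   P3   0    1    0    0
   P4  -1    0    0    0
   P5   3    0    0    0
   P6   0    0    0   -1
   P7   0    0    2    0

Candidate y = [0, 0, 1, 1, 0, 0, 0, 0]; check y·C column-wise:
  col t0: 1·0 + 1·0 + 0·-1 + 0·3 = 0
  col t1: 1·-1 + 1·1 = 0
  col t2: 0·-1 + 1·0 + 1·0 + 0·2 = 0
  col t3: 0·3 + 1·0 + 1·0 + 0·-1 = 0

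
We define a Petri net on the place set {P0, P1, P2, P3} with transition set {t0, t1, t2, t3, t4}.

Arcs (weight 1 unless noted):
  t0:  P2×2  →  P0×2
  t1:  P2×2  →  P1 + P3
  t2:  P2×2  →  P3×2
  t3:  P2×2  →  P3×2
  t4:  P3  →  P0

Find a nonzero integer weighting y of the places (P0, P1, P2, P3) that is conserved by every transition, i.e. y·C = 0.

Incidence matrix C (rows=places, cols=transitions):
       t0   t1   t2   t3   t4
   P0   2    0    0    0    1
   P1   0    1    0    0    0
   P2  -2   -2   -2   -2    0
   P3   0    1    2    2   -1

Candidate y = [1, 1, 1, 1]; check y·C column-wise:
  col t0: 1·2 + 1·0 + 1·-2 + 1·0 = 0
  col t1: 1·0 + 1·1 + 1·-2 + 1·1 = 0
  col t2: 1·0 + 1·0 + 1·-2 + 1·2 = 0
  col t3: 1·0 + 1·0 + 1·-2 + 1·2 = 0
  col t4: 1·1 + 1·0 + 1·0 + 1·-1 = 0

y = (P0:1, P1:1, P2:1, P3:1)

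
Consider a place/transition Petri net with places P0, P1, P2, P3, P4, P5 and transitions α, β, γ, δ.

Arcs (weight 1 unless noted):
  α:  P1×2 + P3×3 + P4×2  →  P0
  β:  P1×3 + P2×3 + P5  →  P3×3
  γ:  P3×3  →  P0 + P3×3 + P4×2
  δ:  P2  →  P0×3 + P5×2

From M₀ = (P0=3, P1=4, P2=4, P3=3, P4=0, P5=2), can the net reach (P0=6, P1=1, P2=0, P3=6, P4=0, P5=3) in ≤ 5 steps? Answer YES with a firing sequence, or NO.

step 1: fire β:  (P0=3, P1=4, P2=4, P3=3, P4=0, P5=2) → (P0=3, P1=1, P2=1, P3=6, P4=0, P5=1)
step 2: fire δ:  (P0=3, P1=1, P2=1, P3=6, P4=0, P5=1) → (P0=6, P1=1, P2=0, P3=6, P4=0, P5=3)

YES — reachable via ⟨β, δ⟩ (2 firings)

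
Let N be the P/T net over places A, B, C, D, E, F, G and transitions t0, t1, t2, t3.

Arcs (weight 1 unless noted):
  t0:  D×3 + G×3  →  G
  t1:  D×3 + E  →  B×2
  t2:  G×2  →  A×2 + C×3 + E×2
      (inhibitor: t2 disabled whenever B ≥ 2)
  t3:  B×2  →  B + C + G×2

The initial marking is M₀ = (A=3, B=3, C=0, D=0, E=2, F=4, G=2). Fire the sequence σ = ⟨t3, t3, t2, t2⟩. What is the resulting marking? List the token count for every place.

step 1: fire t3:  (A=3, B=3, C=0, D=0, E=2, F=4, G=2) → (A=3, B=2, C=1, D=0, E=2, F=4, G=4)
step 2: fire t3:  (A=3, B=2, C=1, D=0, E=2, F=4, G=4) → (A=3, B=1, C=2, D=0, E=2, F=4, G=6)
step 3: fire t2:  (A=3, B=1, C=2, D=0, E=2, F=4, G=6) → (A=5, B=1, C=5, D=0, E=4, F=4, G=4)
step 4: fire t2:  (A=5, B=1, C=5, D=0, E=4, F=4, G=4) → (A=7, B=1, C=8, D=0, E=6, F=4, G=2)

(A=7, B=1, C=8, D=0, E=6, F=4, G=2)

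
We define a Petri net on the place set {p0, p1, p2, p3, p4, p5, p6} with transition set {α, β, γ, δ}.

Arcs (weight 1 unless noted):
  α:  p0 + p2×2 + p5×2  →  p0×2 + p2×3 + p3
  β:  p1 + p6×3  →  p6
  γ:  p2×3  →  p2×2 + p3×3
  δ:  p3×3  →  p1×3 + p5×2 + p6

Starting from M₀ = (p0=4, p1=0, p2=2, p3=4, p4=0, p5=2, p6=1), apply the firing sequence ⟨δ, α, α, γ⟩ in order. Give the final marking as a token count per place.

step 1: fire δ:  (p0=4, p1=0, p2=2, p3=4, p4=0, p5=2, p6=1) → (p0=4, p1=3, p2=2, p3=1, p4=0, p5=4, p6=2)
step 2: fire α:  (p0=4, p1=3, p2=2, p3=1, p4=0, p5=4, p6=2) → (p0=5, p1=3, p2=3, p3=2, p4=0, p5=2, p6=2)
step 3: fire α:  (p0=5, p1=3, p2=3, p3=2, p4=0, p5=2, p6=2) → (p0=6, p1=3, p2=4, p3=3, p4=0, p5=0, p6=2)
step 4: fire γ:  (p0=6, p1=3, p2=4, p3=3, p4=0, p5=0, p6=2) → (p0=6, p1=3, p2=3, p3=6, p4=0, p5=0, p6=2)

(p0=6, p1=3, p2=3, p3=6, p4=0, p5=0, p6=2)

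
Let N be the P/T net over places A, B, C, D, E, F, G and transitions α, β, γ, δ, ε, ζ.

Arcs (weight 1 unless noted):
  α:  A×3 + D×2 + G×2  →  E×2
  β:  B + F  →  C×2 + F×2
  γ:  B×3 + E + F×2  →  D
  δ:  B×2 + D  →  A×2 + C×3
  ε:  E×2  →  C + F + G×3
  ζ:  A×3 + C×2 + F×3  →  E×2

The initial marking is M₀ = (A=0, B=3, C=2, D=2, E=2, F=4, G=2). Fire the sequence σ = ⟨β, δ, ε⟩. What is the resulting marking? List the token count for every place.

(A=2, B=0, C=8, D=1, E=0, F=6, G=5)

step 1: fire β:  (A=0, B=3, C=2, D=2, E=2, F=4, G=2) → (A=0, B=2, C=4, D=2, E=2, F=5, G=2)
step 2: fire δ:  (A=0, B=2, C=4, D=2, E=2, F=5, G=2) → (A=2, B=0, C=7, D=1, E=2, F=5, G=2)
step 3: fire ε:  (A=2, B=0, C=7, D=1, E=2, F=5, G=2) → (A=2, B=0, C=8, D=1, E=0, F=6, G=5)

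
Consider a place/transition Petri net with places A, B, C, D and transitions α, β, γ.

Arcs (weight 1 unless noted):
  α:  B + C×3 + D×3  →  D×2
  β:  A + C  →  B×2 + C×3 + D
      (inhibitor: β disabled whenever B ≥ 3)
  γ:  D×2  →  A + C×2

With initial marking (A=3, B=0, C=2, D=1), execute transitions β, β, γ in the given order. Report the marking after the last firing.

(A=2, B=4, C=8, D=1)

step 1: fire β:  (A=3, B=0, C=2, D=1) → (A=2, B=2, C=4, D=2)
step 2: fire β:  (A=2, B=2, C=4, D=2) → (A=1, B=4, C=6, D=3)
step 3: fire γ:  (A=1, B=4, C=6, D=3) → (A=2, B=4, C=8, D=1)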